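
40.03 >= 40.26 False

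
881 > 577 True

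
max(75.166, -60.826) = 75.166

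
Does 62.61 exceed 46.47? Yes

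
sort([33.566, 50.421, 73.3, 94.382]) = [33.566, 50.421, 73.3, 94.382]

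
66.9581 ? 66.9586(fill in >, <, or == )<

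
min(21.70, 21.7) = 21.70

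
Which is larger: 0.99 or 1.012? 1.012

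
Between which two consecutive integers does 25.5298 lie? 25 and 26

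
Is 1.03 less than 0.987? No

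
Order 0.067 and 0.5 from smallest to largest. 0.067, 0.5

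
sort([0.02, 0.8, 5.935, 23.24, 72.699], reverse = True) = [72.699, 23.24, 5.935, 0.8, 0.02]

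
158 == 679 False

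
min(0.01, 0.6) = 0.01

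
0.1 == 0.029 False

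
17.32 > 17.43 False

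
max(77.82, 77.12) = 77.82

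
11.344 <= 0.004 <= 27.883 False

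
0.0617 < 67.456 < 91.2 True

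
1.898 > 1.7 True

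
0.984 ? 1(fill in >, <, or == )<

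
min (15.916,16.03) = 15.916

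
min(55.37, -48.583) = -48.583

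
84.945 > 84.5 True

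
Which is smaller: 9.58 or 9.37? 9.37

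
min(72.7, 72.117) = 72.117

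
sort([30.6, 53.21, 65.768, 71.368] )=[30.6, 53.21, 65.768, 71.368]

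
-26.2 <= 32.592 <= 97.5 True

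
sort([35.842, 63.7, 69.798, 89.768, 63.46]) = [35.842, 63.46, 63.7, 69.798, 89.768]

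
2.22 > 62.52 False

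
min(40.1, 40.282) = 40.1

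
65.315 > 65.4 False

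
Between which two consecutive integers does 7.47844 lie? 7 and 8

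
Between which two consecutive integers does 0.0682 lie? 0 and 1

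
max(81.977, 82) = 82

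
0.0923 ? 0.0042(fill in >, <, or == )>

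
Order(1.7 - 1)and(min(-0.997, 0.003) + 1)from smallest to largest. (min(-0.997, 0.003) + 1), (1.7 - 1)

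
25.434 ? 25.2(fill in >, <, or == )>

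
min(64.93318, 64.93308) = 64.93308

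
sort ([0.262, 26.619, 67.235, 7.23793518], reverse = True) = [67.235, 26.619, 7.23793518, 0.262]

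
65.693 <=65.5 False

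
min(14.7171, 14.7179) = 14.7171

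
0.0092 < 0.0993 True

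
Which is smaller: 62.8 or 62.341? 62.341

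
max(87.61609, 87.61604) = 87.61609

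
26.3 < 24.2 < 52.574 False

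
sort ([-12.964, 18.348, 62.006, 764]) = [-12.964, 18.348, 62.006, 764]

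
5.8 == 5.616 False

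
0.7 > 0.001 True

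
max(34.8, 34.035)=34.8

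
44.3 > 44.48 False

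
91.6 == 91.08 False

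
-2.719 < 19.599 True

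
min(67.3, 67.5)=67.3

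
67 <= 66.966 False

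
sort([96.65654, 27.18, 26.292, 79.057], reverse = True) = [96.65654, 79.057, 27.18, 26.292]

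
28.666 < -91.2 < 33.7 False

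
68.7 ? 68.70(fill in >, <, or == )==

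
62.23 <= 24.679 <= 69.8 False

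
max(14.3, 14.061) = 14.3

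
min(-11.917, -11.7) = -11.917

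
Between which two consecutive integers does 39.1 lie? 39 and 40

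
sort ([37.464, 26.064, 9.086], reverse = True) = [37.464, 26.064, 9.086]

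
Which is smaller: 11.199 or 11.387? 11.199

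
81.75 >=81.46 True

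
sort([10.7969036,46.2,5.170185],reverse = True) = [46.2,10.7969036,5.170185]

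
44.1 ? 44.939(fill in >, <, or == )<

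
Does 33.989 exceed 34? No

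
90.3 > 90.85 False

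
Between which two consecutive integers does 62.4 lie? 62 and 63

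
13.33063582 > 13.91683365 False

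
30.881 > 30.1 True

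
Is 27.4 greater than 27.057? Yes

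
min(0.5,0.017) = 0.017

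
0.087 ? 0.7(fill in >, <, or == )<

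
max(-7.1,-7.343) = -7.1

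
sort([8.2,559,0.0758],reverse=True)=[559,8.2,0.0758]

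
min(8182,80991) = 8182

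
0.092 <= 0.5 True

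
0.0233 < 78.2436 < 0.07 False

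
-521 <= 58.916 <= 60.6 True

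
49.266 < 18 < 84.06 False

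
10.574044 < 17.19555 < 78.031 True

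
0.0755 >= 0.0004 True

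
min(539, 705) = 539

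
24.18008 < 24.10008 False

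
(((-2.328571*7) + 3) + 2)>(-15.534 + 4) True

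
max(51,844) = 844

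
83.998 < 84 True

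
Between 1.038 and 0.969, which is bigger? 1.038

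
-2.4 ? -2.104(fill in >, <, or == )<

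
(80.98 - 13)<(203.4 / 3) False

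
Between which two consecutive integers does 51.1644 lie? 51 and 52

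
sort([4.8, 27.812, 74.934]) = [4.8, 27.812, 74.934]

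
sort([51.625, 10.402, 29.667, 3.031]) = [3.031, 10.402, 29.667, 51.625]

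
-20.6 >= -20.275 False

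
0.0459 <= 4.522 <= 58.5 True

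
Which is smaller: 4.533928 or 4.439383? 4.439383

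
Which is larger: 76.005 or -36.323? 76.005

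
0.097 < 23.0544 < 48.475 True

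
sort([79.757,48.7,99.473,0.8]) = [0.8,48.7,79.757,99.473]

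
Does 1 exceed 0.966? Yes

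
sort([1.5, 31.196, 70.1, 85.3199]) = [1.5, 31.196, 70.1, 85.3199]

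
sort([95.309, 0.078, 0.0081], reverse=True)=[95.309, 0.078, 0.0081]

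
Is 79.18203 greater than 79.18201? Yes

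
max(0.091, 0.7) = 0.7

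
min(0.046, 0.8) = 0.046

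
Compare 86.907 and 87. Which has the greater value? 87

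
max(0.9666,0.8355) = 0.9666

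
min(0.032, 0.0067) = 0.0067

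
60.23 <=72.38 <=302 True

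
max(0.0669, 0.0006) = 0.0669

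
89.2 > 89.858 False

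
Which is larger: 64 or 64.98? 64.98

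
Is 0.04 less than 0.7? Yes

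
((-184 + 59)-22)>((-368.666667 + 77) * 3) True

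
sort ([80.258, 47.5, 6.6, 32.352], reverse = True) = [80.258, 47.5, 32.352, 6.6]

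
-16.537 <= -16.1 True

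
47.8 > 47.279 True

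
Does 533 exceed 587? No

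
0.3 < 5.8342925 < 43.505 True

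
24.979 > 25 False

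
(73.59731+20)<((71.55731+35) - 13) False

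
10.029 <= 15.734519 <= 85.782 True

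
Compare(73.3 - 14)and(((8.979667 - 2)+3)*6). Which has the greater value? (((8.979667 - 2)+3)*6)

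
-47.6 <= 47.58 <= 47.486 False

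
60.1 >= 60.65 False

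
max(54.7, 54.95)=54.95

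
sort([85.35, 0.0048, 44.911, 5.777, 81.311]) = [0.0048, 5.777, 44.911, 81.311, 85.35]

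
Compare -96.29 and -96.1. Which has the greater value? -96.1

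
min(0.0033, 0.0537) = 0.0033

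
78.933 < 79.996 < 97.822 True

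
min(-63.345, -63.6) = -63.6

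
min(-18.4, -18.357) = -18.4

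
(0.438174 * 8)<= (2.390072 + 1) False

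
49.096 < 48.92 False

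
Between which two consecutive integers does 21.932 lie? 21 and 22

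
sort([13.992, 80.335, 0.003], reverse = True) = [80.335, 13.992, 0.003]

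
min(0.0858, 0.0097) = 0.0097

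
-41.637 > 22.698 False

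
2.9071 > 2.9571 False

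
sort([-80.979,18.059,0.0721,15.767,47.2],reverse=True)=[47.2,18.059,15.767,0.0721,-80.979]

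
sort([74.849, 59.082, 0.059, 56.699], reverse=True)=[74.849, 59.082, 56.699, 0.059]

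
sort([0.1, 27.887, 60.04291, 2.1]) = [0.1, 2.1, 27.887, 60.04291]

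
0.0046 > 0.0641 False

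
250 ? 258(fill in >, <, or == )<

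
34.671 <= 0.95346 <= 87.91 False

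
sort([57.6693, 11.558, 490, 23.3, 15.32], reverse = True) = [490, 57.6693, 23.3, 15.32, 11.558]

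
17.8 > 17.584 True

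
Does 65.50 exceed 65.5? No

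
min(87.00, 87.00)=87.00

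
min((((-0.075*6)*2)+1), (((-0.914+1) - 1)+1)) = 0.086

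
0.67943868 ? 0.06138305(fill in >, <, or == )>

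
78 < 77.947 False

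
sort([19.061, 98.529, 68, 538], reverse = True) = [538, 98.529, 68, 19.061]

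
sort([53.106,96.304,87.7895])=[53.106,87.7895,96.304]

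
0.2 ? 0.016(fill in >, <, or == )>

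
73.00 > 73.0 False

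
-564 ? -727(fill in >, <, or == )>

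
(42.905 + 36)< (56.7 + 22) False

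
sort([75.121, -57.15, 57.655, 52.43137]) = [-57.15, 52.43137, 57.655, 75.121]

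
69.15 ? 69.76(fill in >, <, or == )<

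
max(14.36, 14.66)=14.66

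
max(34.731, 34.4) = 34.731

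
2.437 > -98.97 True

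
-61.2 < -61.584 False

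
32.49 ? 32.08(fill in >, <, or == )>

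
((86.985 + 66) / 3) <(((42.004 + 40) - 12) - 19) True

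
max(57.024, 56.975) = 57.024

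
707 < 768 True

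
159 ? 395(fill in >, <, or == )<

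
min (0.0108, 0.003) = 0.003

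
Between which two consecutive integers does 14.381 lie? 14 and 15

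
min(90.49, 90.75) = 90.49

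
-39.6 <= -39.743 False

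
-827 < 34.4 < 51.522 True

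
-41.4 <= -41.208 True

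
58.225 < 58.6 True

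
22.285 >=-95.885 True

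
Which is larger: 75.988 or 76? 76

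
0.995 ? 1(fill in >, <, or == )<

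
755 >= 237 True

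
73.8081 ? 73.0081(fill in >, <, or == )>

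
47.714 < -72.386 False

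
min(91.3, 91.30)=91.3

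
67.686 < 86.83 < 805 True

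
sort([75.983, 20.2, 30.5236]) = [20.2, 30.5236, 75.983]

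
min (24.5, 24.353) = 24.353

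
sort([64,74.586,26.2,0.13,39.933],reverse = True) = [74.586,64,39.933,26.2,0.13]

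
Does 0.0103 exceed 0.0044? Yes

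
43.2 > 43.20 False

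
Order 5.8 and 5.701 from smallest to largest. 5.701, 5.8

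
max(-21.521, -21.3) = -21.3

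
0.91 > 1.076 False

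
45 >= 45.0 True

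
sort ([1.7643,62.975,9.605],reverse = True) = [62.975,9.605,1.7643]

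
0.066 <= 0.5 True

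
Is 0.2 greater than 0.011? Yes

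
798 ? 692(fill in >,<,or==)>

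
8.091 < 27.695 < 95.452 True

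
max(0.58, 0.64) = 0.64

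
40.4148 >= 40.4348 False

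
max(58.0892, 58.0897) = 58.0897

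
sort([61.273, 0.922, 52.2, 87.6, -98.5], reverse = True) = [87.6, 61.273, 52.2, 0.922, -98.5]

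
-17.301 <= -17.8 False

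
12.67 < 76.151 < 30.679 False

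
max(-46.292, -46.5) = -46.292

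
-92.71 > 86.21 False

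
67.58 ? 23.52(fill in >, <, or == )>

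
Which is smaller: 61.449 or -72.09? -72.09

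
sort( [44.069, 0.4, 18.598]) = [0.4, 18.598, 44.069]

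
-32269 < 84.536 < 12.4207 False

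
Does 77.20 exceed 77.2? No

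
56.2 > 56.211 False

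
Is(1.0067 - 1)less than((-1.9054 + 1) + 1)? Yes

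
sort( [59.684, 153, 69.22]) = [59.684, 69.22, 153]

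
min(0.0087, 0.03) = 0.0087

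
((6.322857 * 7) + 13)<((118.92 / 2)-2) True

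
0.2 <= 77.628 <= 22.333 False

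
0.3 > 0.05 True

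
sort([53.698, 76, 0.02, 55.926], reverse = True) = [76, 55.926, 53.698, 0.02]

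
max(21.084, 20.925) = 21.084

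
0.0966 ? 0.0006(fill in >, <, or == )>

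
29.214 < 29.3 True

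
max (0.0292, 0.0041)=0.0292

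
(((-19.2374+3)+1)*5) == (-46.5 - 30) False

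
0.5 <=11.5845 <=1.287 False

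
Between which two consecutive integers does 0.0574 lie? 0 and 1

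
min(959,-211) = -211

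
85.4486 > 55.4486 True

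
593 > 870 False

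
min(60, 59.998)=59.998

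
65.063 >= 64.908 True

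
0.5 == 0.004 False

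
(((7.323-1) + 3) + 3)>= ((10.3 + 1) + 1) True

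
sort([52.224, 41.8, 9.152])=[9.152, 41.8, 52.224]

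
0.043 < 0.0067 False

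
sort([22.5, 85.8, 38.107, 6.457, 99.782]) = [6.457, 22.5, 38.107, 85.8, 99.782]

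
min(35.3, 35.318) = 35.3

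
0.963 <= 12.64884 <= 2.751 False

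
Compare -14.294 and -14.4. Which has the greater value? -14.294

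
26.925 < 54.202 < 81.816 True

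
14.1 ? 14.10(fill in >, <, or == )==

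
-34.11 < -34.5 False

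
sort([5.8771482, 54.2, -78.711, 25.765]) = [-78.711, 5.8771482, 25.765, 54.2]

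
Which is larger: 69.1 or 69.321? 69.321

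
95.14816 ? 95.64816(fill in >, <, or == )<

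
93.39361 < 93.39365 True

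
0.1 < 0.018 False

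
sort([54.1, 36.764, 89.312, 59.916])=[36.764, 54.1, 59.916, 89.312]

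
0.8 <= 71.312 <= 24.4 False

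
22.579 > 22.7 False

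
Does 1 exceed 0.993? Yes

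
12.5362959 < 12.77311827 True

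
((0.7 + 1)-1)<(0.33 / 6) False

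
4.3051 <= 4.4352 True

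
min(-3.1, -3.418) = -3.418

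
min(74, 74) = 74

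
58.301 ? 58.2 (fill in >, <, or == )>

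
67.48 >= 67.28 True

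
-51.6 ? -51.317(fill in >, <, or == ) <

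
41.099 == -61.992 False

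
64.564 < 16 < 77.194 False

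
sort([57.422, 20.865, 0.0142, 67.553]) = [0.0142, 20.865, 57.422, 67.553]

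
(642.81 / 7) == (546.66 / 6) False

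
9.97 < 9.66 False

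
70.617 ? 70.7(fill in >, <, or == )<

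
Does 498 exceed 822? No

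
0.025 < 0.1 True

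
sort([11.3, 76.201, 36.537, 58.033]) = [11.3, 36.537, 58.033, 76.201]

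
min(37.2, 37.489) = 37.2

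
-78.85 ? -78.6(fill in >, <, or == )<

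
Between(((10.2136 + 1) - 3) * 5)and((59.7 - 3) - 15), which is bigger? ((59.7 - 3) - 15)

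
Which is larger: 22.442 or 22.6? 22.6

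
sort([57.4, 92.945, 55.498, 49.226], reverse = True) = [92.945, 57.4, 55.498, 49.226]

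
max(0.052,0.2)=0.2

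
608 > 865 False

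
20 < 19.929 False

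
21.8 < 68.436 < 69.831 True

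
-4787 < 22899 True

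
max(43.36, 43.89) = 43.89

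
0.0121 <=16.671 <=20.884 True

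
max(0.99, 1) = 1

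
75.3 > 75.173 True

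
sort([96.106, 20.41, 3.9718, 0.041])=[0.041, 3.9718, 20.41, 96.106]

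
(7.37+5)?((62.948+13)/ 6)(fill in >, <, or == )<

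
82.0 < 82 False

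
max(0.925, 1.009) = 1.009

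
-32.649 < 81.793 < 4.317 False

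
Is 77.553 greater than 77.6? No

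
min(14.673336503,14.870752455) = 14.673336503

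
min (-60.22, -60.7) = -60.7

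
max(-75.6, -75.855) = -75.6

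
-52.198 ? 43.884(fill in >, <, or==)<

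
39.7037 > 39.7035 True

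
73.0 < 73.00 False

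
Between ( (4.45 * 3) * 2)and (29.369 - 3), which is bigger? ( (4.45 * 3) * 2)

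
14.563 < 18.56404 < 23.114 True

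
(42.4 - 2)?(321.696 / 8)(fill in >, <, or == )>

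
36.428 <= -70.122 False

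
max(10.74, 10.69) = 10.74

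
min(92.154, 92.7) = 92.154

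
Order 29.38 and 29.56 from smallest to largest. 29.38, 29.56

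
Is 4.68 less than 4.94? Yes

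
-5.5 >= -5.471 False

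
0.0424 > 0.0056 True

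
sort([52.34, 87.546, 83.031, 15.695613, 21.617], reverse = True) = [87.546, 83.031, 52.34, 21.617, 15.695613]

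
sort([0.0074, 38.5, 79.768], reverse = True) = [79.768, 38.5, 0.0074]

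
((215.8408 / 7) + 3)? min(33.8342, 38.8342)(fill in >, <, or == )>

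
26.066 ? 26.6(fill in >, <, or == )<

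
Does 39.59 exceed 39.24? Yes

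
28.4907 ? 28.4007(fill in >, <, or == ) >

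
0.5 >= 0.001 True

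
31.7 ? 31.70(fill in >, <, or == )==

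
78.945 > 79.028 False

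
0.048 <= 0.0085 False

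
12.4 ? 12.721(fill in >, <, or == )<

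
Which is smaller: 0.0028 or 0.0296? 0.0028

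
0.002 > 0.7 False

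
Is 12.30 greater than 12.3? No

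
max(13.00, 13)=13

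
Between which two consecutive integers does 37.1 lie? 37 and 38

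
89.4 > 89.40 False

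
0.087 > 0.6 False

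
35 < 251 True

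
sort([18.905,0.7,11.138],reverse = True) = [18.905,11.138,0.7]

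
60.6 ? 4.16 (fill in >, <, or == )>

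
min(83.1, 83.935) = 83.1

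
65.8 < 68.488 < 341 True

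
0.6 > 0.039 True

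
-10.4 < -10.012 True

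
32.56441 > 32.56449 False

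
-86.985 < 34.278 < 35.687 True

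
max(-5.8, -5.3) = -5.3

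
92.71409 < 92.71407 False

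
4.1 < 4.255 True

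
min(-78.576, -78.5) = -78.576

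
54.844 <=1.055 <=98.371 False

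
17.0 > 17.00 False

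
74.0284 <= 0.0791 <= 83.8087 False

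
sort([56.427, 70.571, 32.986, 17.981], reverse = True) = [70.571, 56.427, 32.986, 17.981]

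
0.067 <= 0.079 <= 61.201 True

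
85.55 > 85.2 True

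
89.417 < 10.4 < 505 False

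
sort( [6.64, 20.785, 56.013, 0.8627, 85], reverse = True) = [85, 56.013, 20.785, 6.64, 0.8627]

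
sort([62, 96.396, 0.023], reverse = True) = [96.396, 62, 0.023]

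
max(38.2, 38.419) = 38.419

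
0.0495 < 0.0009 False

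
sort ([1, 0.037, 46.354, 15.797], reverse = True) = [46.354, 15.797, 1, 0.037]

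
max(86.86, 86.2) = 86.86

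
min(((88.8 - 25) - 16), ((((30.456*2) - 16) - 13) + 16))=47.8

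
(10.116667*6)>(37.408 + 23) True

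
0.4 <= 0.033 False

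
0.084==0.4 False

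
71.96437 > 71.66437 True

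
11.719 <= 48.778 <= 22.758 False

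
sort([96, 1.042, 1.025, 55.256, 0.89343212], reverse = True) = [96, 55.256, 1.042, 1.025, 0.89343212]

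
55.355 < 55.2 False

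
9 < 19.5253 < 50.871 True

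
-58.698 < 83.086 True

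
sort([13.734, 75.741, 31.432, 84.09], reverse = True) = [84.09, 75.741, 31.432, 13.734]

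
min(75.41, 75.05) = 75.05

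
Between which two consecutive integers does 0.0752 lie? 0 and 1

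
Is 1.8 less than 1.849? Yes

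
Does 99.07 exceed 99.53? No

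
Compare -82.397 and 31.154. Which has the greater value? 31.154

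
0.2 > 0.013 True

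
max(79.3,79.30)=79.30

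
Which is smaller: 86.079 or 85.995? 85.995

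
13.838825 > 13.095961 True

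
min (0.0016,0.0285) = 0.0016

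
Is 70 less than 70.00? No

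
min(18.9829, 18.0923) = 18.0923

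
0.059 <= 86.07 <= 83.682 False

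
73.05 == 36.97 False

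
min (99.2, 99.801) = 99.2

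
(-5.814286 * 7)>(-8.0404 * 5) False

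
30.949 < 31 True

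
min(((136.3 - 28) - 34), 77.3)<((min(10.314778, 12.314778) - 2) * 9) True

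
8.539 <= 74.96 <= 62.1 False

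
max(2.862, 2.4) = 2.862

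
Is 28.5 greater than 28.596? No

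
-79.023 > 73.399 False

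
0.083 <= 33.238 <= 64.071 True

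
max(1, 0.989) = 1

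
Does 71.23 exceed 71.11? Yes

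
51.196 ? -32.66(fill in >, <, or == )>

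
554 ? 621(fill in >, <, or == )<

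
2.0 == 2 True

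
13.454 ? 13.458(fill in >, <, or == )<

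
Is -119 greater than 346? No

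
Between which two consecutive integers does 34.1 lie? 34 and 35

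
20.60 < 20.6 False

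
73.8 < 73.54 False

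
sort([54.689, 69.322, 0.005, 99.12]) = [0.005, 54.689, 69.322, 99.12]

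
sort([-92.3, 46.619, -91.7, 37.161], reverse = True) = [46.619, 37.161, -91.7, -92.3]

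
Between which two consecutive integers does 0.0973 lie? 0 and 1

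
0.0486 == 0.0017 False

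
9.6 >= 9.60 True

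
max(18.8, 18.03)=18.8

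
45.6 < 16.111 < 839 False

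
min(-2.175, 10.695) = -2.175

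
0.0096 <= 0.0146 True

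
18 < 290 True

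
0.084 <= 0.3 True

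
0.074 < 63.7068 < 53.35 False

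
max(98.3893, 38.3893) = 98.3893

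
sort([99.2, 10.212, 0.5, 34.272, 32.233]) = [0.5, 10.212, 32.233, 34.272, 99.2]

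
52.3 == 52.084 False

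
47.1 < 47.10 False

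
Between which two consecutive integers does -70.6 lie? -71 and -70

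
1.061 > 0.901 True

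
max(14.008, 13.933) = 14.008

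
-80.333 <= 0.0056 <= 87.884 True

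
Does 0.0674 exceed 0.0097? Yes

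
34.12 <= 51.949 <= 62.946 True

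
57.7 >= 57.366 True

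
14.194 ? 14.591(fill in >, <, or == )<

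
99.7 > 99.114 True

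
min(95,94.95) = 94.95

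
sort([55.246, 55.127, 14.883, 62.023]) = [14.883, 55.127, 55.246, 62.023]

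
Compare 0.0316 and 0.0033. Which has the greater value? 0.0316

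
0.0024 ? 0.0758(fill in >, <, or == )<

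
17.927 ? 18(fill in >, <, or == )<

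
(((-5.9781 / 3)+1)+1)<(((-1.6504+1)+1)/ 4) True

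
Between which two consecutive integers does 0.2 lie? 0 and 1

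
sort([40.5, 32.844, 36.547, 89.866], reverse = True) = [89.866, 40.5, 36.547, 32.844]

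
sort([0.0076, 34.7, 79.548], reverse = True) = [79.548, 34.7, 0.0076]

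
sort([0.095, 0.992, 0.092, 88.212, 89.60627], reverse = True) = [89.60627, 88.212, 0.992, 0.095, 0.092]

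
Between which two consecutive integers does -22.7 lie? -23 and -22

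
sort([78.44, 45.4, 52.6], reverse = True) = [78.44, 52.6, 45.4]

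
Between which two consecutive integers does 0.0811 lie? 0 and 1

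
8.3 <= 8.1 False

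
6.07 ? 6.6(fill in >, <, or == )<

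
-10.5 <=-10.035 True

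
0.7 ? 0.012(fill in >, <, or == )>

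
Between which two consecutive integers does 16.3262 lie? 16 and 17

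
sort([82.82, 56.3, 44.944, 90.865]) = [44.944, 56.3, 82.82, 90.865]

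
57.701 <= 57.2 False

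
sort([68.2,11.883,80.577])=[11.883,68.2,80.577]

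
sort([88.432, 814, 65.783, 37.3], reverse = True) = [814, 88.432, 65.783, 37.3]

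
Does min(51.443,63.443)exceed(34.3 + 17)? Yes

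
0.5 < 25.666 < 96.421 True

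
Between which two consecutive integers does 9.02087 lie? 9 and 10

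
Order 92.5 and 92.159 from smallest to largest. 92.159, 92.5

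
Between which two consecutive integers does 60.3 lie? 60 and 61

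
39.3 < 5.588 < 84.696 False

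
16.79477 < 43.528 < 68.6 True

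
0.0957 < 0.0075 False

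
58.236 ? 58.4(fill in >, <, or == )<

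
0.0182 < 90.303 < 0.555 False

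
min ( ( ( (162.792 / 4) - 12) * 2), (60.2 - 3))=57.2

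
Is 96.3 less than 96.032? No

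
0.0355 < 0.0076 False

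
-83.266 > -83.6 True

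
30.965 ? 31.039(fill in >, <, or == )<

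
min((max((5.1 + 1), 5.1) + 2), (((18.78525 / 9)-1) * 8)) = 8.1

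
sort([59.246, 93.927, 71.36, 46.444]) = [46.444, 59.246, 71.36, 93.927]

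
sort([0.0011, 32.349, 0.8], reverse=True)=[32.349, 0.8, 0.0011]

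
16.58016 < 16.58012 False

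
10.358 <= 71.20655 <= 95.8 True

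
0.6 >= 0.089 True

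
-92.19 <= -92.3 False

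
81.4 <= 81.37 False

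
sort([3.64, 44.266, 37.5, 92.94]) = [3.64, 37.5, 44.266, 92.94]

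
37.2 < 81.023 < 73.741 False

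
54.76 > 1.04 True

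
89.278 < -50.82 False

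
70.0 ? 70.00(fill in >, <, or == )==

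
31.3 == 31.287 False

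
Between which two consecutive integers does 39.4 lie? 39 and 40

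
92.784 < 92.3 False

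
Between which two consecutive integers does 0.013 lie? 0 and 1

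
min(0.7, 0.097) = 0.097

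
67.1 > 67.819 False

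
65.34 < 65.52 True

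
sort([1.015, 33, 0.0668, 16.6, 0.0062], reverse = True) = [33, 16.6, 1.015, 0.0668, 0.0062]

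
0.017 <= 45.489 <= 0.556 False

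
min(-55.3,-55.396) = -55.396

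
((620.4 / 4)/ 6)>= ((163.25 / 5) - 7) True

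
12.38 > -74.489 True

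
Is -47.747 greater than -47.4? No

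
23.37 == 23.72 False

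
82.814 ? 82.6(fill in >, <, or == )>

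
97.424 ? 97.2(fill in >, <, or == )>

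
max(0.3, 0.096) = 0.3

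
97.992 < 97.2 False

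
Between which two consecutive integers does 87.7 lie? 87 and 88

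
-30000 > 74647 False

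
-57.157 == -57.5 False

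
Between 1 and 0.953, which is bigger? 1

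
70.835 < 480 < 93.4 False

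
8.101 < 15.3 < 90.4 True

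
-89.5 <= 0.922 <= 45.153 True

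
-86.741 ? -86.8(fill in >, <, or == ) >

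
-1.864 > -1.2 False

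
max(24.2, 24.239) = 24.239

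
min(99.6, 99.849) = 99.6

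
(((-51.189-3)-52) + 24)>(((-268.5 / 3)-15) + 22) True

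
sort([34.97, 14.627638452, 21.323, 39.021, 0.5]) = [0.5, 14.627638452, 21.323, 34.97, 39.021]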